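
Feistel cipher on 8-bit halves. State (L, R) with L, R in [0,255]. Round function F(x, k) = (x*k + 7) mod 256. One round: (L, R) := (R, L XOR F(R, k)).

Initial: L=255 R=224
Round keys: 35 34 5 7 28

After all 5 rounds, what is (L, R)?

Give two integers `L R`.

Round 1 (k=35): L=224 R=88
Round 2 (k=34): L=88 R=87
Round 3 (k=5): L=87 R=226
Round 4 (k=7): L=226 R=98
Round 5 (k=28): L=98 R=93

Answer: 98 93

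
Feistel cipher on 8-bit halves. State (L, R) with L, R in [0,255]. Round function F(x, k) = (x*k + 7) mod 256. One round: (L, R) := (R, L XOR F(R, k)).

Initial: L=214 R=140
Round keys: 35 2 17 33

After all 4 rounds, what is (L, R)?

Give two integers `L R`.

Answer: 153 77

Derivation:
Round 1 (k=35): L=140 R=253
Round 2 (k=2): L=253 R=141
Round 3 (k=17): L=141 R=153
Round 4 (k=33): L=153 R=77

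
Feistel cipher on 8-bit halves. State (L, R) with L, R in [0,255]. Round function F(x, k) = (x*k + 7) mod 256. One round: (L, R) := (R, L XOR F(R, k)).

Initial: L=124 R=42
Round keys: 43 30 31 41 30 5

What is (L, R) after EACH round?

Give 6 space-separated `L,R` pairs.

Answer: 42,105 105,127 127,1 1,79 79,72 72,32

Derivation:
Round 1 (k=43): L=42 R=105
Round 2 (k=30): L=105 R=127
Round 3 (k=31): L=127 R=1
Round 4 (k=41): L=1 R=79
Round 5 (k=30): L=79 R=72
Round 6 (k=5): L=72 R=32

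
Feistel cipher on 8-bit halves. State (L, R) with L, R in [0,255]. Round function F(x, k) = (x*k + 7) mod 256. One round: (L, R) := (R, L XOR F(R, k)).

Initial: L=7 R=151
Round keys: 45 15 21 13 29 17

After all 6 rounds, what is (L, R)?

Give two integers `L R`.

Answer: 213 225

Derivation:
Round 1 (k=45): L=151 R=149
Round 2 (k=15): L=149 R=85
Round 3 (k=21): L=85 R=149
Round 4 (k=13): L=149 R=205
Round 5 (k=29): L=205 R=213
Round 6 (k=17): L=213 R=225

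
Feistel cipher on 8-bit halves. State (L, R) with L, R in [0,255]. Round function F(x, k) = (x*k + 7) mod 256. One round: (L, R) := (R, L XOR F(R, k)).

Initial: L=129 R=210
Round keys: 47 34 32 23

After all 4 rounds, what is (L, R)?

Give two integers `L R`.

Answer: 179 97

Derivation:
Round 1 (k=47): L=210 R=20
Round 2 (k=34): L=20 R=125
Round 3 (k=32): L=125 R=179
Round 4 (k=23): L=179 R=97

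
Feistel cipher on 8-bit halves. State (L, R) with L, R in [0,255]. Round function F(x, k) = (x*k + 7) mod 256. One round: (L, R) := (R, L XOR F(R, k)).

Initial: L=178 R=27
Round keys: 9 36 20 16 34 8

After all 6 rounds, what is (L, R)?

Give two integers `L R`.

Round 1 (k=9): L=27 R=72
Round 2 (k=36): L=72 R=60
Round 3 (k=20): L=60 R=255
Round 4 (k=16): L=255 R=203
Round 5 (k=34): L=203 R=2
Round 6 (k=8): L=2 R=220

Answer: 2 220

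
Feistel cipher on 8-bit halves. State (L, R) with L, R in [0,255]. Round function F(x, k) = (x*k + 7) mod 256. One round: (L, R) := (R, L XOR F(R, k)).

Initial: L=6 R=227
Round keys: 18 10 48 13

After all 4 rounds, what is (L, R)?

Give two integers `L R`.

Round 1 (k=18): L=227 R=251
Round 2 (k=10): L=251 R=54
Round 3 (k=48): L=54 R=220
Round 4 (k=13): L=220 R=5

Answer: 220 5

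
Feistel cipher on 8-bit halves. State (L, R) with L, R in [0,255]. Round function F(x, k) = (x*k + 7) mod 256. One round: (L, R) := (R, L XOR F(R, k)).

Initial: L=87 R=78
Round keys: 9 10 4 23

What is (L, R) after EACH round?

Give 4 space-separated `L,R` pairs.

Round 1 (k=9): L=78 R=146
Round 2 (k=10): L=146 R=245
Round 3 (k=4): L=245 R=73
Round 4 (k=23): L=73 R=99

Answer: 78,146 146,245 245,73 73,99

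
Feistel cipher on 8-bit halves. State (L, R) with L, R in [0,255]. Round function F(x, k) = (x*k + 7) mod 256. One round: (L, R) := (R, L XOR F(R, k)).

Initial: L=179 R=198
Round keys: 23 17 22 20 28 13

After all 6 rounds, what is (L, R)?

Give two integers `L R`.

Round 1 (k=23): L=198 R=98
Round 2 (k=17): L=98 R=79
Round 3 (k=22): L=79 R=179
Round 4 (k=20): L=179 R=76
Round 5 (k=28): L=76 R=228
Round 6 (k=13): L=228 R=215

Answer: 228 215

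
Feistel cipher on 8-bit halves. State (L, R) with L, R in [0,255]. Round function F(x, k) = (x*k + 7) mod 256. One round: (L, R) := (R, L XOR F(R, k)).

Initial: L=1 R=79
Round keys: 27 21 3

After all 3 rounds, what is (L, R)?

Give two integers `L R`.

Round 1 (k=27): L=79 R=93
Round 2 (k=21): L=93 R=231
Round 3 (k=3): L=231 R=225

Answer: 231 225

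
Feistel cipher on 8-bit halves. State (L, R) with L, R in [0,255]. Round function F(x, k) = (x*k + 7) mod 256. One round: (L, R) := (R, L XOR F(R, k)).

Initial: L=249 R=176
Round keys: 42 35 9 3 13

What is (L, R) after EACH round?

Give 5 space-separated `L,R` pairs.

Round 1 (k=42): L=176 R=30
Round 2 (k=35): L=30 R=145
Round 3 (k=9): L=145 R=62
Round 4 (k=3): L=62 R=80
Round 5 (k=13): L=80 R=41

Answer: 176,30 30,145 145,62 62,80 80,41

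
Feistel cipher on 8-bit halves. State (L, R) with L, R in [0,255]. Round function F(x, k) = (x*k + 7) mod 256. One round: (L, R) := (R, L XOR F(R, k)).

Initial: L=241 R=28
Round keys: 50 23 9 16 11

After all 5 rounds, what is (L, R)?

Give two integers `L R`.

Round 1 (k=50): L=28 R=142
Round 2 (k=23): L=142 R=213
Round 3 (k=9): L=213 R=10
Round 4 (k=16): L=10 R=114
Round 5 (k=11): L=114 R=231

Answer: 114 231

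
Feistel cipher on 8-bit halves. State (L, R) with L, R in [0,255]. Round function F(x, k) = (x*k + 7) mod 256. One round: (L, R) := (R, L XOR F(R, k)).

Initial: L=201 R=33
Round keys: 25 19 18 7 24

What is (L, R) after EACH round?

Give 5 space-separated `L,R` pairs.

Round 1 (k=25): L=33 R=137
Round 2 (k=19): L=137 R=19
Round 3 (k=18): L=19 R=212
Round 4 (k=7): L=212 R=192
Round 5 (k=24): L=192 R=211

Answer: 33,137 137,19 19,212 212,192 192,211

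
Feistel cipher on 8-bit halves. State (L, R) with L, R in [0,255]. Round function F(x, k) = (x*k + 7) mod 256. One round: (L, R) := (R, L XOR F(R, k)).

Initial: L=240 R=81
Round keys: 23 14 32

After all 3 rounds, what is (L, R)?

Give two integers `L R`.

Answer: 58 249

Derivation:
Round 1 (k=23): L=81 R=190
Round 2 (k=14): L=190 R=58
Round 3 (k=32): L=58 R=249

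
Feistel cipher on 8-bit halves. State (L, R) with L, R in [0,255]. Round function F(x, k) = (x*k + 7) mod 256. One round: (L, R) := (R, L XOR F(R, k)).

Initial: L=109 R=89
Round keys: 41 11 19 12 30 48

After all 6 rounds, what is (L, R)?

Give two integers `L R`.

Answer: 246 19

Derivation:
Round 1 (k=41): L=89 R=37
Round 2 (k=11): L=37 R=199
Round 3 (k=19): L=199 R=233
Round 4 (k=12): L=233 R=52
Round 5 (k=30): L=52 R=246
Round 6 (k=48): L=246 R=19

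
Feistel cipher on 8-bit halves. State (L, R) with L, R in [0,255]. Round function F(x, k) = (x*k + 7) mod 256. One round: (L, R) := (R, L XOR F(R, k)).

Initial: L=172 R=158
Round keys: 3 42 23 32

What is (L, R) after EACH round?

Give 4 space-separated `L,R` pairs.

Round 1 (k=3): L=158 R=77
Round 2 (k=42): L=77 R=55
Round 3 (k=23): L=55 R=181
Round 4 (k=32): L=181 R=144

Answer: 158,77 77,55 55,181 181,144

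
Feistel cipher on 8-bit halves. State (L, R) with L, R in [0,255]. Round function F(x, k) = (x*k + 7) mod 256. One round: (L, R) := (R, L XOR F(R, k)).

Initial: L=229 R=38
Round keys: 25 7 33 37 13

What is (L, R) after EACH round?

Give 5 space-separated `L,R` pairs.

Answer: 38,88 88,73 73,40 40,134 134,253

Derivation:
Round 1 (k=25): L=38 R=88
Round 2 (k=7): L=88 R=73
Round 3 (k=33): L=73 R=40
Round 4 (k=37): L=40 R=134
Round 5 (k=13): L=134 R=253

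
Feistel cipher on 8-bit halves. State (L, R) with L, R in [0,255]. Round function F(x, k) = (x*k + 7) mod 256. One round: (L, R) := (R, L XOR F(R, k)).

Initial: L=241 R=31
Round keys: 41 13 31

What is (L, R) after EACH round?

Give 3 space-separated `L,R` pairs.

Answer: 31,15 15,213 213,221

Derivation:
Round 1 (k=41): L=31 R=15
Round 2 (k=13): L=15 R=213
Round 3 (k=31): L=213 R=221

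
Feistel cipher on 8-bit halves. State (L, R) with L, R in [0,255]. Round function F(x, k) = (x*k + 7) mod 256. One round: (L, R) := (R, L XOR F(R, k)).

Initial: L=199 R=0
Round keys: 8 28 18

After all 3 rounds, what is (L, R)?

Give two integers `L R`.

Answer: 7 69

Derivation:
Round 1 (k=8): L=0 R=192
Round 2 (k=28): L=192 R=7
Round 3 (k=18): L=7 R=69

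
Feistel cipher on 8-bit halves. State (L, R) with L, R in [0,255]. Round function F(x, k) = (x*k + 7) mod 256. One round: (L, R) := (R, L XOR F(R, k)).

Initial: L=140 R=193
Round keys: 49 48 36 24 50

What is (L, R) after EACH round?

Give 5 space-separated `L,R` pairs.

Answer: 193,116 116,6 6,171 171,9 9,98

Derivation:
Round 1 (k=49): L=193 R=116
Round 2 (k=48): L=116 R=6
Round 3 (k=36): L=6 R=171
Round 4 (k=24): L=171 R=9
Round 5 (k=50): L=9 R=98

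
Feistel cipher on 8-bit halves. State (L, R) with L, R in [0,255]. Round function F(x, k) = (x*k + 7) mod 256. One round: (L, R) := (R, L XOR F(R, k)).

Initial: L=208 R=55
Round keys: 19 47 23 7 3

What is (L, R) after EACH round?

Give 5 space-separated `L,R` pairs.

Answer: 55,204 204,76 76,23 23,228 228,164

Derivation:
Round 1 (k=19): L=55 R=204
Round 2 (k=47): L=204 R=76
Round 3 (k=23): L=76 R=23
Round 4 (k=7): L=23 R=228
Round 5 (k=3): L=228 R=164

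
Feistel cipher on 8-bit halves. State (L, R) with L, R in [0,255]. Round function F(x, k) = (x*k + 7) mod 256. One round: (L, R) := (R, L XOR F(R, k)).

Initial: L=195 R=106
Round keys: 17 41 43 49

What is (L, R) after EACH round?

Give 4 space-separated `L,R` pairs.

Answer: 106,210 210,195 195,26 26,194

Derivation:
Round 1 (k=17): L=106 R=210
Round 2 (k=41): L=210 R=195
Round 3 (k=43): L=195 R=26
Round 4 (k=49): L=26 R=194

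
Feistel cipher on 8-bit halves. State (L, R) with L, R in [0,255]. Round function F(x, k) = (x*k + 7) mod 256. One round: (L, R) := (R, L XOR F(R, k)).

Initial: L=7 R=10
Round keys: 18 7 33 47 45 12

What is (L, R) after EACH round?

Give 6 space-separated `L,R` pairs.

Round 1 (k=18): L=10 R=188
Round 2 (k=7): L=188 R=33
Round 3 (k=33): L=33 R=244
Round 4 (k=47): L=244 R=242
Round 5 (k=45): L=242 R=101
Round 6 (k=12): L=101 R=49

Answer: 10,188 188,33 33,244 244,242 242,101 101,49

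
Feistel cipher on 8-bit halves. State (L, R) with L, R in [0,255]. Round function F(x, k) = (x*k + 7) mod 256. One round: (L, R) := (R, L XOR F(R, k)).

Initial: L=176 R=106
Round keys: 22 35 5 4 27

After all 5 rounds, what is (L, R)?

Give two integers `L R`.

Round 1 (k=22): L=106 R=147
Round 2 (k=35): L=147 R=74
Round 3 (k=5): L=74 R=234
Round 4 (k=4): L=234 R=229
Round 5 (k=27): L=229 R=196

Answer: 229 196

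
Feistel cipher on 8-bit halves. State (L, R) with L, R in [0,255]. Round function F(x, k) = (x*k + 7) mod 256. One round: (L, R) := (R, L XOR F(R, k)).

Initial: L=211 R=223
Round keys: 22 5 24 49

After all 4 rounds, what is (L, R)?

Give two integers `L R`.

Round 1 (k=22): L=223 R=226
Round 2 (k=5): L=226 R=174
Round 3 (k=24): L=174 R=181
Round 4 (k=49): L=181 R=2

Answer: 181 2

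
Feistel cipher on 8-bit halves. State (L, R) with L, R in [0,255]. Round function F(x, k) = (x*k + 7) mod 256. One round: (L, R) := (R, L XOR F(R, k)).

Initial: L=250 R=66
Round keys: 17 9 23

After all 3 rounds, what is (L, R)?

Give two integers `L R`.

Answer: 112 132

Derivation:
Round 1 (k=17): L=66 R=147
Round 2 (k=9): L=147 R=112
Round 3 (k=23): L=112 R=132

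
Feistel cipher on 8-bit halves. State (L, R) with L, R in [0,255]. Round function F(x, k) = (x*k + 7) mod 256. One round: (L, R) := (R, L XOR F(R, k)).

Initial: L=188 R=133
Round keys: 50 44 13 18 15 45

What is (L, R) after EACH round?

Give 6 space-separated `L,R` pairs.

Round 1 (k=50): L=133 R=189
Round 2 (k=44): L=189 R=6
Round 3 (k=13): L=6 R=232
Round 4 (k=18): L=232 R=81
Round 5 (k=15): L=81 R=46
Round 6 (k=45): L=46 R=76

Answer: 133,189 189,6 6,232 232,81 81,46 46,76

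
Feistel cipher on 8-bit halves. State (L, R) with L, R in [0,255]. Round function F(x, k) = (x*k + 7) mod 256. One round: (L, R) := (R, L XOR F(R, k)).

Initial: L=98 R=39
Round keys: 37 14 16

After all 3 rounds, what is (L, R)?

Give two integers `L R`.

Answer: 208 207

Derivation:
Round 1 (k=37): L=39 R=200
Round 2 (k=14): L=200 R=208
Round 3 (k=16): L=208 R=207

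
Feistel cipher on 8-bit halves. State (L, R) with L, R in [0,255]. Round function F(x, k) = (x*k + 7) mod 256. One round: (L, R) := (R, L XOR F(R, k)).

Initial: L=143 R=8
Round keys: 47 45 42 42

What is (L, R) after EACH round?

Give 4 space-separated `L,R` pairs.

Round 1 (k=47): L=8 R=240
Round 2 (k=45): L=240 R=63
Round 3 (k=42): L=63 R=173
Round 4 (k=42): L=173 R=86

Answer: 8,240 240,63 63,173 173,86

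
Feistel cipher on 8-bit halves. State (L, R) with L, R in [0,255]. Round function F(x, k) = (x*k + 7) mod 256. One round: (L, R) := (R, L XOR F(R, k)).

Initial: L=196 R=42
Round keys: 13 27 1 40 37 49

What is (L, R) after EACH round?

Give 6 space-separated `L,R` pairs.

Round 1 (k=13): L=42 R=237
Round 2 (k=27): L=237 R=44
Round 3 (k=1): L=44 R=222
Round 4 (k=40): L=222 R=155
Round 5 (k=37): L=155 R=176
Round 6 (k=49): L=176 R=44

Answer: 42,237 237,44 44,222 222,155 155,176 176,44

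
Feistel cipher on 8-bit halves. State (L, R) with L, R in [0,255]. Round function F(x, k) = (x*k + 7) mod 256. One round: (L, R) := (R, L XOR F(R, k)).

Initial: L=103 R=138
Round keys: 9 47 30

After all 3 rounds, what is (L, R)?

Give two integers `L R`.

Round 1 (k=9): L=138 R=134
Round 2 (k=47): L=134 R=43
Round 3 (k=30): L=43 R=151

Answer: 43 151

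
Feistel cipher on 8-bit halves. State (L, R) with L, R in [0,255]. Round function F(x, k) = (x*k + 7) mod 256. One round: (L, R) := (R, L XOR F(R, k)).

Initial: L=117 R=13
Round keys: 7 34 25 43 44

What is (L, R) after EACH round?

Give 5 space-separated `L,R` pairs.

Answer: 13,23 23,24 24,72 72,7 7,115

Derivation:
Round 1 (k=7): L=13 R=23
Round 2 (k=34): L=23 R=24
Round 3 (k=25): L=24 R=72
Round 4 (k=43): L=72 R=7
Round 5 (k=44): L=7 R=115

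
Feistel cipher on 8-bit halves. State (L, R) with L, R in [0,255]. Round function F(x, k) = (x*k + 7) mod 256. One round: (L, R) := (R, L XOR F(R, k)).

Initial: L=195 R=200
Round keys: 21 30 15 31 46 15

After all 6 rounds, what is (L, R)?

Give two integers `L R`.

Round 1 (k=21): L=200 R=172
Round 2 (k=30): L=172 R=231
Round 3 (k=15): L=231 R=60
Round 4 (k=31): L=60 R=172
Round 5 (k=46): L=172 R=211
Round 6 (k=15): L=211 R=200

Answer: 211 200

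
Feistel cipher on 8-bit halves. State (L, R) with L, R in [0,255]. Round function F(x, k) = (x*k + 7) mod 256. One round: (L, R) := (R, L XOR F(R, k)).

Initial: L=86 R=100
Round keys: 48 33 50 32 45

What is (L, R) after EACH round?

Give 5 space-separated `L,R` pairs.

Round 1 (k=48): L=100 R=145
Round 2 (k=33): L=145 R=220
Round 3 (k=50): L=220 R=110
Round 4 (k=32): L=110 R=27
Round 5 (k=45): L=27 R=168

Answer: 100,145 145,220 220,110 110,27 27,168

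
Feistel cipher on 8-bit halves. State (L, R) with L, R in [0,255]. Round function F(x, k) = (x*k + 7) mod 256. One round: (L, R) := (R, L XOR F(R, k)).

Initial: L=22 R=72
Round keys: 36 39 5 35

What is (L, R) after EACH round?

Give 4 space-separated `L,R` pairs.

Answer: 72,49 49,54 54,36 36,197

Derivation:
Round 1 (k=36): L=72 R=49
Round 2 (k=39): L=49 R=54
Round 3 (k=5): L=54 R=36
Round 4 (k=35): L=36 R=197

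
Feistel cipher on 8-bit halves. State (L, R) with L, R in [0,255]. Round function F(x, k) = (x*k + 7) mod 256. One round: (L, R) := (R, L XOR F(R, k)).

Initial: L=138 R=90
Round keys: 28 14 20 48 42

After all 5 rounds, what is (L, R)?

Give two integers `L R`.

Answer: 208 33

Derivation:
Round 1 (k=28): L=90 R=85
Round 2 (k=14): L=85 R=247
Round 3 (k=20): L=247 R=6
Round 4 (k=48): L=6 R=208
Round 5 (k=42): L=208 R=33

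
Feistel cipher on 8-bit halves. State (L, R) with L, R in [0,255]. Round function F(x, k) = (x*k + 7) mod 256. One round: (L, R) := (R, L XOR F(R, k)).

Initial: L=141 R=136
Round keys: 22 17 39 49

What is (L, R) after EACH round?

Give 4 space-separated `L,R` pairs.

Round 1 (k=22): L=136 R=58
Round 2 (k=17): L=58 R=105
Round 3 (k=39): L=105 R=60
Round 4 (k=49): L=60 R=234

Answer: 136,58 58,105 105,60 60,234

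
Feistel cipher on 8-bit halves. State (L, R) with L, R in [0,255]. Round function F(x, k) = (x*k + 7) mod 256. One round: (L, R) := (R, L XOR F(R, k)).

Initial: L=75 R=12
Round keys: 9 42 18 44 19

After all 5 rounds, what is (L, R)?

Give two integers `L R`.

Round 1 (k=9): L=12 R=56
Round 2 (k=42): L=56 R=59
Round 3 (k=18): L=59 R=21
Round 4 (k=44): L=21 R=152
Round 5 (k=19): L=152 R=90

Answer: 152 90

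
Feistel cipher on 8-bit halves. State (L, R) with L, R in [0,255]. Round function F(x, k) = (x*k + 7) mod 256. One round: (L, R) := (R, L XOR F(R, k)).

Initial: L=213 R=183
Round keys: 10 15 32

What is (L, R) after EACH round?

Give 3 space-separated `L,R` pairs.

Answer: 183,248 248,56 56,255

Derivation:
Round 1 (k=10): L=183 R=248
Round 2 (k=15): L=248 R=56
Round 3 (k=32): L=56 R=255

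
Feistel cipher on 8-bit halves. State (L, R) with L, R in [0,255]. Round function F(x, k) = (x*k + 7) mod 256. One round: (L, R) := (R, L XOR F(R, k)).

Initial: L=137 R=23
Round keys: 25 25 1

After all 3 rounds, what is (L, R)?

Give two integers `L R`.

Round 1 (k=25): L=23 R=207
Round 2 (k=25): L=207 R=41
Round 3 (k=1): L=41 R=255

Answer: 41 255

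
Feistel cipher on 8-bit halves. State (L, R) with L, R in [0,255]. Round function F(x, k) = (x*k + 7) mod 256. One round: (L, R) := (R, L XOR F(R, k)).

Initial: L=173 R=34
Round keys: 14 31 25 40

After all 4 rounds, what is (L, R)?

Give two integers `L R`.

Answer: 164 252

Derivation:
Round 1 (k=14): L=34 R=78
Round 2 (k=31): L=78 R=91
Round 3 (k=25): L=91 R=164
Round 4 (k=40): L=164 R=252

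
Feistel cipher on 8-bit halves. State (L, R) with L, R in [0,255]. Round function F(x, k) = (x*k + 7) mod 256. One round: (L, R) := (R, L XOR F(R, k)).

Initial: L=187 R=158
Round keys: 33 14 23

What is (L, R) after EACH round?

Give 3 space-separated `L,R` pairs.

Round 1 (k=33): L=158 R=222
Round 2 (k=14): L=222 R=181
Round 3 (k=23): L=181 R=148

Answer: 158,222 222,181 181,148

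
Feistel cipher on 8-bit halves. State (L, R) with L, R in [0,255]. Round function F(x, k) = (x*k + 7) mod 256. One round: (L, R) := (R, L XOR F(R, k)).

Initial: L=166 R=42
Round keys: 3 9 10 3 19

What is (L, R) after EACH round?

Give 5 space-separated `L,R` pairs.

Answer: 42,35 35,104 104,52 52,203 203,44

Derivation:
Round 1 (k=3): L=42 R=35
Round 2 (k=9): L=35 R=104
Round 3 (k=10): L=104 R=52
Round 4 (k=3): L=52 R=203
Round 5 (k=19): L=203 R=44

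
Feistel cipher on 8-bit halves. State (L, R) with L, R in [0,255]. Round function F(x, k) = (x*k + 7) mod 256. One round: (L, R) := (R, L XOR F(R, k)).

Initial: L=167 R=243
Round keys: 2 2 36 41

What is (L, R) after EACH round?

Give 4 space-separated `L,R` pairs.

Round 1 (k=2): L=243 R=74
Round 2 (k=2): L=74 R=104
Round 3 (k=36): L=104 R=237
Round 4 (k=41): L=237 R=148

Answer: 243,74 74,104 104,237 237,148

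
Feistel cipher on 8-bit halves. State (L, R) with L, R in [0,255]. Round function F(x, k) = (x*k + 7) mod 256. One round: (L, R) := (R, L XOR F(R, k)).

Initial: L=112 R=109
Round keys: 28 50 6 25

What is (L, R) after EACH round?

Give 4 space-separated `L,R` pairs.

Round 1 (k=28): L=109 R=131
Round 2 (k=50): L=131 R=240
Round 3 (k=6): L=240 R=36
Round 4 (k=25): L=36 R=123

Answer: 109,131 131,240 240,36 36,123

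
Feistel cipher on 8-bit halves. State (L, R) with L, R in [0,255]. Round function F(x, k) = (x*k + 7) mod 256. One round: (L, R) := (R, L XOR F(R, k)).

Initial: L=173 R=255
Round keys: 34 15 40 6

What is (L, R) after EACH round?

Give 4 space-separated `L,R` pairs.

Round 1 (k=34): L=255 R=72
Round 2 (k=15): L=72 R=192
Round 3 (k=40): L=192 R=79
Round 4 (k=6): L=79 R=33

Answer: 255,72 72,192 192,79 79,33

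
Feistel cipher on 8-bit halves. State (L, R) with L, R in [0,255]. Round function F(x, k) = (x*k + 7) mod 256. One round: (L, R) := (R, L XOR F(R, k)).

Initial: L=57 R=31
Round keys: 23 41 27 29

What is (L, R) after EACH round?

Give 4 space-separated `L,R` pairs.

Answer: 31,233 233,71 71,109 109,39

Derivation:
Round 1 (k=23): L=31 R=233
Round 2 (k=41): L=233 R=71
Round 3 (k=27): L=71 R=109
Round 4 (k=29): L=109 R=39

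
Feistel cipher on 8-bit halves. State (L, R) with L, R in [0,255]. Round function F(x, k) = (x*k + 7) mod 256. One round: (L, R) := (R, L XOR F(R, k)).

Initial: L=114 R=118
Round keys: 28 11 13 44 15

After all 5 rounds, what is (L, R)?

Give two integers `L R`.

Round 1 (k=28): L=118 R=157
Round 2 (k=11): L=157 R=176
Round 3 (k=13): L=176 R=106
Round 4 (k=44): L=106 R=143
Round 5 (k=15): L=143 R=2

Answer: 143 2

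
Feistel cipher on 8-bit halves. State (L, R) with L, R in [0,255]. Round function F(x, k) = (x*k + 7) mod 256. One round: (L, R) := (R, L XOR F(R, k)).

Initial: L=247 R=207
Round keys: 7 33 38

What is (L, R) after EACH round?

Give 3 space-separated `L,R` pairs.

Answer: 207,71 71,225 225,42

Derivation:
Round 1 (k=7): L=207 R=71
Round 2 (k=33): L=71 R=225
Round 3 (k=38): L=225 R=42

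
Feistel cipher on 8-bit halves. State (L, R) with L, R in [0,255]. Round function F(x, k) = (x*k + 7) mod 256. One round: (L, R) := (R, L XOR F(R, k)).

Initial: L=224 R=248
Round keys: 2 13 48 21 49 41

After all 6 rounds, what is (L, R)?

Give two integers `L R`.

Answer: 4 214

Derivation:
Round 1 (k=2): L=248 R=23
Round 2 (k=13): L=23 R=202
Round 3 (k=48): L=202 R=240
Round 4 (k=21): L=240 R=125
Round 5 (k=49): L=125 R=4
Round 6 (k=41): L=4 R=214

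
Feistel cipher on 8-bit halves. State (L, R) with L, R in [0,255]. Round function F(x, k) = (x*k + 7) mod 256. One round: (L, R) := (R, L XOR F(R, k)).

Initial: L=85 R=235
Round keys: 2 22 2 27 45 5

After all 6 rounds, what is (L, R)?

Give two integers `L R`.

Round 1 (k=2): L=235 R=136
Round 2 (k=22): L=136 R=92
Round 3 (k=2): L=92 R=55
Round 4 (k=27): L=55 R=136
Round 5 (k=45): L=136 R=216
Round 6 (k=5): L=216 R=183

Answer: 216 183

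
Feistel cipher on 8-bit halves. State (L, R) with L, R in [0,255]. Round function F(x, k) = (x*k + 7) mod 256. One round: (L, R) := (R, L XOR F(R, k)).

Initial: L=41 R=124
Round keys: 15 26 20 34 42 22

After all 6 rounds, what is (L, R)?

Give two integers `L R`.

Round 1 (k=15): L=124 R=98
Round 2 (k=26): L=98 R=135
Round 3 (k=20): L=135 R=241
Round 4 (k=34): L=241 R=142
Round 5 (k=42): L=142 R=162
Round 6 (k=22): L=162 R=125

Answer: 162 125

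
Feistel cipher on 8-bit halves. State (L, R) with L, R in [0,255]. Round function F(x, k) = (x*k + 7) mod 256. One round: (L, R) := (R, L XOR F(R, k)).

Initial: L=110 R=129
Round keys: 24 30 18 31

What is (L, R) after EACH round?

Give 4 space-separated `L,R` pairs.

Round 1 (k=24): L=129 R=113
Round 2 (k=30): L=113 R=196
Round 3 (k=18): L=196 R=190
Round 4 (k=31): L=190 R=205

Answer: 129,113 113,196 196,190 190,205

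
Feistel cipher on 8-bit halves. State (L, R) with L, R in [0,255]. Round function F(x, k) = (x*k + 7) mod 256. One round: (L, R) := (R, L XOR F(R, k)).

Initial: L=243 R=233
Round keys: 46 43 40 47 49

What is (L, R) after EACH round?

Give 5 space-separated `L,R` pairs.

Answer: 233,22 22,80 80,145 145,246 246,140

Derivation:
Round 1 (k=46): L=233 R=22
Round 2 (k=43): L=22 R=80
Round 3 (k=40): L=80 R=145
Round 4 (k=47): L=145 R=246
Round 5 (k=49): L=246 R=140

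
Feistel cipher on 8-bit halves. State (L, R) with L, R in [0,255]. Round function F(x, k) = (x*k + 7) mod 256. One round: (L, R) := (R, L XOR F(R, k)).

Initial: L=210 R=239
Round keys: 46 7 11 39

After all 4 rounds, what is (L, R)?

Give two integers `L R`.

Round 1 (k=46): L=239 R=43
Round 2 (k=7): L=43 R=219
Round 3 (k=11): L=219 R=91
Round 4 (k=39): L=91 R=63

Answer: 91 63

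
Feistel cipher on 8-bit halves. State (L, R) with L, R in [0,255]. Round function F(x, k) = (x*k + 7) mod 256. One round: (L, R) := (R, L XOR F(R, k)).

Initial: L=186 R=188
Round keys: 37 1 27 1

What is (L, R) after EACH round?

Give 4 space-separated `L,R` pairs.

Answer: 188,137 137,44 44,34 34,5

Derivation:
Round 1 (k=37): L=188 R=137
Round 2 (k=1): L=137 R=44
Round 3 (k=27): L=44 R=34
Round 4 (k=1): L=34 R=5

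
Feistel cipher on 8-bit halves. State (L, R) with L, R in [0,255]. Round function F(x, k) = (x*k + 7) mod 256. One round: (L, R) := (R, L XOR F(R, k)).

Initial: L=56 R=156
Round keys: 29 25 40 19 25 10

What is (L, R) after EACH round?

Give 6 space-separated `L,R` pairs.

Round 1 (k=29): L=156 R=139
Round 2 (k=25): L=139 R=6
Round 3 (k=40): L=6 R=124
Round 4 (k=19): L=124 R=61
Round 5 (k=25): L=61 R=128
Round 6 (k=10): L=128 R=58

Answer: 156,139 139,6 6,124 124,61 61,128 128,58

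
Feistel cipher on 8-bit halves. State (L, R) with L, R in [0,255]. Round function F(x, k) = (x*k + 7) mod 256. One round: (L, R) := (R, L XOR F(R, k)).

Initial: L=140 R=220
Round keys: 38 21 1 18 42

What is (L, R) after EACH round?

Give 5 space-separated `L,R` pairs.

Answer: 220,35 35,58 58,98 98,209 209,51

Derivation:
Round 1 (k=38): L=220 R=35
Round 2 (k=21): L=35 R=58
Round 3 (k=1): L=58 R=98
Round 4 (k=18): L=98 R=209
Round 5 (k=42): L=209 R=51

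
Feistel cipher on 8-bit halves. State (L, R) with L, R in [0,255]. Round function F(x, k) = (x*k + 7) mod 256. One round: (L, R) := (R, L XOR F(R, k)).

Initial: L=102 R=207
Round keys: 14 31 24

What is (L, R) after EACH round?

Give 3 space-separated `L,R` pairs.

Round 1 (k=14): L=207 R=63
Round 2 (k=31): L=63 R=103
Round 3 (k=24): L=103 R=144

Answer: 207,63 63,103 103,144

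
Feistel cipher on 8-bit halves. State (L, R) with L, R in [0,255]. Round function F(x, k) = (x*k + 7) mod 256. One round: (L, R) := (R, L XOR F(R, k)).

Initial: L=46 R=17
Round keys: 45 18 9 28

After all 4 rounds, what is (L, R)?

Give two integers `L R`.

Answer: 107 81

Derivation:
Round 1 (k=45): L=17 R=42
Round 2 (k=18): L=42 R=234
Round 3 (k=9): L=234 R=107
Round 4 (k=28): L=107 R=81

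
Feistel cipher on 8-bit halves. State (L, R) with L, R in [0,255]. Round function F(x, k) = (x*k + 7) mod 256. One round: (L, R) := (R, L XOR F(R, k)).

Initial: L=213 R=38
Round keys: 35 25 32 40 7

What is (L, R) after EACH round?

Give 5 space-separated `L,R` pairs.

Answer: 38,236 236,53 53,75 75,138 138,134

Derivation:
Round 1 (k=35): L=38 R=236
Round 2 (k=25): L=236 R=53
Round 3 (k=32): L=53 R=75
Round 4 (k=40): L=75 R=138
Round 5 (k=7): L=138 R=134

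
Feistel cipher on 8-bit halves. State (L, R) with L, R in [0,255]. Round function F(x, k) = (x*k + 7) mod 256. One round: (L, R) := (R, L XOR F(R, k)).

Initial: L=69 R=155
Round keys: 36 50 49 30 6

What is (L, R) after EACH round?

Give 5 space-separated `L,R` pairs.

Answer: 155,150 150,200 200,217 217,189 189,172

Derivation:
Round 1 (k=36): L=155 R=150
Round 2 (k=50): L=150 R=200
Round 3 (k=49): L=200 R=217
Round 4 (k=30): L=217 R=189
Round 5 (k=6): L=189 R=172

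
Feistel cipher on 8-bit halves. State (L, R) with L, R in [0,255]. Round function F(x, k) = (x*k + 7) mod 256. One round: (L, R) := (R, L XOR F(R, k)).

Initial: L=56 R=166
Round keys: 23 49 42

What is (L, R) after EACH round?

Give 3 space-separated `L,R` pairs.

Answer: 166,201 201,38 38,138

Derivation:
Round 1 (k=23): L=166 R=201
Round 2 (k=49): L=201 R=38
Round 3 (k=42): L=38 R=138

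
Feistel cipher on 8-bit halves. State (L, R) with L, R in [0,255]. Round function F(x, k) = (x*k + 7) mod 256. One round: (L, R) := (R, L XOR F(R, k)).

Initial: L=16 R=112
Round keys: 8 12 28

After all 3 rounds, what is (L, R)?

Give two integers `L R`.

Round 1 (k=8): L=112 R=151
Round 2 (k=12): L=151 R=107
Round 3 (k=28): L=107 R=44

Answer: 107 44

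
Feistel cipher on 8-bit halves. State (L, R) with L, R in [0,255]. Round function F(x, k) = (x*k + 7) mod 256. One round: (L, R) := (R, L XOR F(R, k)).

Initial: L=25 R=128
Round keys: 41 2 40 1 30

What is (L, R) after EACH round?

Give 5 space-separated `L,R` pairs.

Answer: 128,158 158,195 195,225 225,43 43,240

Derivation:
Round 1 (k=41): L=128 R=158
Round 2 (k=2): L=158 R=195
Round 3 (k=40): L=195 R=225
Round 4 (k=1): L=225 R=43
Round 5 (k=30): L=43 R=240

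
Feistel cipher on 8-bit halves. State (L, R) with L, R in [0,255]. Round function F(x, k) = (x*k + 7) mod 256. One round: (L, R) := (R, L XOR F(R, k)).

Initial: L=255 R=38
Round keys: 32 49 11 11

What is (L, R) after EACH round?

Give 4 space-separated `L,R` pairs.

Round 1 (k=32): L=38 R=56
Round 2 (k=49): L=56 R=153
Round 3 (k=11): L=153 R=162
Round 4 (k=11): L=162 R=100

Answer: 38,56 56,153 153,162 162,100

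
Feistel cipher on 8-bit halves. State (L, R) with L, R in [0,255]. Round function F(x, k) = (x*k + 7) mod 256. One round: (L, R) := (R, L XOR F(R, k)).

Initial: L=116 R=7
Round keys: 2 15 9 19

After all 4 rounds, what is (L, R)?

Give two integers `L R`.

Answer: 33 203

Derivation:
Round 1 (k=2): L=7 R=97
Round 2 (k=15): L=97 R=177
Round 3 (k=9): L=177 R=33
Round 4 (k=19): L=33 R=203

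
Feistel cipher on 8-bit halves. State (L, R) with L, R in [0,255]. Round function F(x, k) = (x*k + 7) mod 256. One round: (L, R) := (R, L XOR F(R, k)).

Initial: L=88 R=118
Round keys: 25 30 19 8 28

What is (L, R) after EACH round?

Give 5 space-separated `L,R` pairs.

Answer: 118,213 213,139 139,141 141,228 228,122

Derivation:
Round 1 (k=25): L=118 R=213
Round 2 (k=30): L=213 R=139
Round 3 (k=19): L=139 R=141
Round 4 (k=8): L=141 R=228
Round 5 (k=28): L=228 R=122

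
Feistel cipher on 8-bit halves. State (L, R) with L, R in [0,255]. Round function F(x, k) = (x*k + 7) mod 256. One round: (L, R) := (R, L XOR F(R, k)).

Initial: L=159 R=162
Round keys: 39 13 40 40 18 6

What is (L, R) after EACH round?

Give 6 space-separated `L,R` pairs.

Answer: 162,42 42,139 139,149 149,196 196,90 90,231

Derivation:
Round 1 (k=39): L=162 R=42
Round 2 (k=13): L=42 R=139
Round 3 (k=40): L=139 R=149
Round 4 (k=40): L=149 R=196
Round 5 (k=18): L=196 R=90
Round 6 (k=6): L=90 R=231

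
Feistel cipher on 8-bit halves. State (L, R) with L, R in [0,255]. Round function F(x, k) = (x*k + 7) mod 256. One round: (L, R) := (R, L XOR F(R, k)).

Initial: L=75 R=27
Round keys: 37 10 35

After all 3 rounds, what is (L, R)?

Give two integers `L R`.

Answer: 98 200

Derivation:
Round 1 (k=37): L=27 R=165
Round 2 (k=10): L=165 R=98
Round 3 (k=35): L=98 R=200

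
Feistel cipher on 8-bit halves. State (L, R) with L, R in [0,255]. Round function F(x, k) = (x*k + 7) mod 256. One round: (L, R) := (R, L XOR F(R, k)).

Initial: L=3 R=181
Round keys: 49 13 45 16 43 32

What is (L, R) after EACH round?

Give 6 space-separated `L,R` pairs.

Answer: 181,175 175,95 95,21 21,8 8,74 74,79

Derivation:
Round 1 (k=49): L=181 R=175
Round 2 (k=13): L=175 R=95
Round 3 (k=45): L=95 R=21
Round 4 (k=16): L=21 R=8
Round 5 (k=43): L=8 R=74
Round 6 (k=32): L=74 R=79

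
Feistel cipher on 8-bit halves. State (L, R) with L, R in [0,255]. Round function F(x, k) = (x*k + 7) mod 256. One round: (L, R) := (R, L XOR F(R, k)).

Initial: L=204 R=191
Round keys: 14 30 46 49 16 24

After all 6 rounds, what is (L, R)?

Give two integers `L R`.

Round 1 (k=14): L=191 R=181
Round 2 (k=30): L=181 R=130
Round 3 (k=46): L=130 R=214
Round 4 (k=49): L=214 R=127
Round 5 (k=16): L=127 R=33
Round 6 (k=24): L=33 R=96

Answer: 33 96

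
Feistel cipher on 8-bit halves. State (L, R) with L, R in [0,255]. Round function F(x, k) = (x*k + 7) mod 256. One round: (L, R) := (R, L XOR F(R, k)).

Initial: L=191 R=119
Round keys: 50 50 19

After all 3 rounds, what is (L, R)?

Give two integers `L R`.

Answer: 172 49

Derivation:
Round 1 (k=50): L=119 R=250
Round 2 (k=50): L=250 R=172
Round 3 (k=19): L=172 R=49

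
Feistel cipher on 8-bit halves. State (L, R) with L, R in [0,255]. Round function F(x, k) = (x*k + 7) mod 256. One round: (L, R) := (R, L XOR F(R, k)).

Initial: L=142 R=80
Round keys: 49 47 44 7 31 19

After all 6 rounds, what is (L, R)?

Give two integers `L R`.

Answer: 238 62

Derivation:
Round 1 (k=49): L=80 R=217
Round 2 (k=47): L=217 R=142
Round 3 (k=44): L=142 R=182
Round 4 (k=7): L=182 R=143
Round 5 (k=31): L=143 R=238
Round 6 (k=19): L=238 R=62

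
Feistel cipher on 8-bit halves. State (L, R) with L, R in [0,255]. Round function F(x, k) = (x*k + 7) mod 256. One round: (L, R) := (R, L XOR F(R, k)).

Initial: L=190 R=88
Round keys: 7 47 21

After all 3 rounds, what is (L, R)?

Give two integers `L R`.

Round 1 (k=7): L=88 R=209
Round 2 (k=47): L=209 R=62
Round 3 (k=21): L=62 R=204

Answer: 62 204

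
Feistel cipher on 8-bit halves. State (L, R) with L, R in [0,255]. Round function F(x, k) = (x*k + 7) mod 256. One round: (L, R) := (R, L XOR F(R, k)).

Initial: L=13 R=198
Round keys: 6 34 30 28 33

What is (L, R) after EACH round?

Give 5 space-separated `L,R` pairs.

Round 1 (k=6): L=198 R=166
Round 2 (k=34): L=166 R=213
Round 3 (k=30): L=213 R=91
Round 4 (k=28): L=91 R=46
Round 5 (k=33): L=46 R=174

Answer: 198,166 166,213 213,91 91,46 46,174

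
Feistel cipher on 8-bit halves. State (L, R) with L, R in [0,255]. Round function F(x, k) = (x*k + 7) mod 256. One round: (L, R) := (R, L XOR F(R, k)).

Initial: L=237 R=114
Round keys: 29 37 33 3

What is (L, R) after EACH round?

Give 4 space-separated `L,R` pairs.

Answer: 114,28 28,97 97,148 148,162

Derivation:
Round 1 (k=29): L=114 R=28
Round 2 (k=37): L=28 R=97
Round 3 (k=33): L=97 R=148
Round 4 (k=3): L=148 R=162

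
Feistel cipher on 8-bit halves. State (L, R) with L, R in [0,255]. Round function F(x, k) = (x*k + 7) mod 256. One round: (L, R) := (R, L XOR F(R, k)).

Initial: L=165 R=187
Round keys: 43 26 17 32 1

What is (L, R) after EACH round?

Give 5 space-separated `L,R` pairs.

Answer: 187,213 213,18 18,236 236,149 149,112

Derivation:
Round 1 (k=43): L=187 R=213
Round 2 (k=26): L=213 R=18
Round 3 (k=17): L=18 R=236
Round 4 (k=32): L=236 R=149
Round 5 (k=1): L=149 R=112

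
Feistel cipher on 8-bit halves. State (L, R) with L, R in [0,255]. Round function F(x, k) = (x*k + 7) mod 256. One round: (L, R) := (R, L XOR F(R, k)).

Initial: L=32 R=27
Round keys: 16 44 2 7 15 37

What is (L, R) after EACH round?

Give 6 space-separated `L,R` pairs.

Answer: 27,151 151,224 224,80 80,215 215,240 240,96

Derivation:
Round 1 (k=16): L=27 R=151
Round 2 (k=44): L=151 R=224
Round 3 (k=2): L=224 R=80
Round 4 (k=7): L=80 R=215
Round 5 (k=15): L=215 R=240
Round 6 (k=37): L=240 R=96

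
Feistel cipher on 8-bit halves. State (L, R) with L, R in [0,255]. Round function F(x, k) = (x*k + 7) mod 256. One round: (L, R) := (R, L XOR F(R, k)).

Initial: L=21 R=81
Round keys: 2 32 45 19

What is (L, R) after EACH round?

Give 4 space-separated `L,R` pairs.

Answer: 81,188 188,214 214,25 25,52

Derivation:
Round 1 (k=2): L=81 R=188
Round 2 (k=32): L=188 R=214
Round 3 (k=45): L=214 R=25
Round 4 (k=19): L=25 R=52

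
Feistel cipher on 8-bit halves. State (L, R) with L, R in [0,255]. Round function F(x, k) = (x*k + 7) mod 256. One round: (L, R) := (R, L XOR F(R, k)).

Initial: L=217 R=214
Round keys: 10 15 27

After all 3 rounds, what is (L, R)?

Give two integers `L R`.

Round 1 (k=10): L=214 R=186
Round 2 (k=15): L=186 R=59
Round 3 (k=27): L=59 R=250

Answer: 59 250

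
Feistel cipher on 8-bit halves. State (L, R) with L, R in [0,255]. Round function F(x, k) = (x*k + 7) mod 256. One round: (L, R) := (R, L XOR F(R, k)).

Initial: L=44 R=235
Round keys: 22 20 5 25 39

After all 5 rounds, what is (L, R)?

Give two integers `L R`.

Round 1 (k=22): L=235 R=21
Round 2 (k=20): L=21 R=64
Round 3 (k=5): L=64 R=82
Round 4 (k=25): L=82 R=73
Round 5 (k=39): L=73 R=116

Answer: 73 116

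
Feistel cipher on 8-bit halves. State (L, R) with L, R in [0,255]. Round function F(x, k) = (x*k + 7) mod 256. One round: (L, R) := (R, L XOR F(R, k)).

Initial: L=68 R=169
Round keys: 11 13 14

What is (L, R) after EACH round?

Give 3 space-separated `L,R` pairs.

Round 1 (k=11): L=169 R=14
Round 2 (k=13): L=14 R=20
Round 3 (k=14): L=20 R=17

Answer: 169,14 14,20 20,17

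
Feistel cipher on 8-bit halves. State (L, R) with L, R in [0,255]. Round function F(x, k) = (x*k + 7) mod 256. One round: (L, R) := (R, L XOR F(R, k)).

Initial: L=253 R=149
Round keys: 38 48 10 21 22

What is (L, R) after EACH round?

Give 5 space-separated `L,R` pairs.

Round 1 (k=38): L=149 R=216
Round 2 (k=48): L=216 R=18
Round 3 (k=10): L=18 R=99
Round 4 (k=21): L=99 R=52
Round 5 (k=22): L=52 R=28

Answer: 149,216 216,18 18,99 99,52 52,28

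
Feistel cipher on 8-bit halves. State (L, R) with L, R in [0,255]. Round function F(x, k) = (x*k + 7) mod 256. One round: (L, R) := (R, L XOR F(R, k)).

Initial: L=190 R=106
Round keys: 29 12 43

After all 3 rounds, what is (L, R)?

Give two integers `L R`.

Answer: 241 53

Derivation:
Round 1 (k=29): L=106 R=183
Round 2 (k=12): L=183 R=241
Round 3 (k=43): L=241 R=53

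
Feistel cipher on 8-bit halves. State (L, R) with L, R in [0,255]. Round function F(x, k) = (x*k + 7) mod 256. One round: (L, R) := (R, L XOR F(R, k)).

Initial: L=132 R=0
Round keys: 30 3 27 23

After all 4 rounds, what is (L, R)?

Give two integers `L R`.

Round 1 (k=30): L=0 R=131
Round 2 (k=3): L=131 R=144
Round 3 (k=27): L=144 R=180
Round 4 (k=23): L=180 R=163

Answer: 180 163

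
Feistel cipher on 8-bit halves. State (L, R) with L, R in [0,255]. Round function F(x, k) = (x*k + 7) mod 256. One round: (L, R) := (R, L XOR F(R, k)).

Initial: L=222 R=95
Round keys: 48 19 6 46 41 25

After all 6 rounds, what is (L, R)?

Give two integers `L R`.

Answer: 165 198

Derivation:
Round 1 (k=48): L=95 R=9
Round 2 (k=19): L=9 R=237
Round 3 (k=6): L=237 R=156
Round 4 (k=46): L=156 R=226
Round 5 (k=41): L=226 R=165
Round 6 (k=25): L=165 R=198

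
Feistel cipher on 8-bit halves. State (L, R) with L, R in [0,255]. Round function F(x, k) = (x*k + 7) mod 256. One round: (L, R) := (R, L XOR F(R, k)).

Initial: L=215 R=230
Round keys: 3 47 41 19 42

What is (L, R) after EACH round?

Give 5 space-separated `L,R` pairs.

Round 1 (k=3): L=230 R=110
Round 2 (k=47): L=110 R=223
Round 3 (k=41): L=223 R=208
Round 4 (k=19): L=208 R=168
Round 5 (k=42): L=168 R=71

Answer: 230,110 110,223 223,208 208,168 168,71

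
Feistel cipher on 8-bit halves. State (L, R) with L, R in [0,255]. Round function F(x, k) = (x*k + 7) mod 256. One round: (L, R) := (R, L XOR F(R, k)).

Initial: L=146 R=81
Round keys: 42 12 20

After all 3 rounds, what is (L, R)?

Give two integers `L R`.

Answer: 122 76

Derivation:
Round 1 (k=42): L=81 R=195
Round 2 (k=12): L=195 R=122
Round 3 (k=20): L=122 R=76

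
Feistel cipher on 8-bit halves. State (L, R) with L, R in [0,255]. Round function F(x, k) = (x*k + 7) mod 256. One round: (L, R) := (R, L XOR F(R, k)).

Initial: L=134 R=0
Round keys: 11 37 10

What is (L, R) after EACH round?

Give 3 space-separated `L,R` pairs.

Answer: 0,129 129,172 172,62

Derivation:
Round 1 (k=11): L=0 R=129
Round 2 (k=37): L=129 R=172
Round 3 (k=10): L=172 R=62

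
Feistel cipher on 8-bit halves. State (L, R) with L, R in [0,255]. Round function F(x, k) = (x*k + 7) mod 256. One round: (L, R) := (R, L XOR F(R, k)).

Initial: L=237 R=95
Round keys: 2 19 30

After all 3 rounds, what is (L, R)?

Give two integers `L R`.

Round 1 (k=2): L=95 R=40
Round 2 (k=19): L=40 R=160
Round 3 (k=30): L=160 R=239

Answer: 160 239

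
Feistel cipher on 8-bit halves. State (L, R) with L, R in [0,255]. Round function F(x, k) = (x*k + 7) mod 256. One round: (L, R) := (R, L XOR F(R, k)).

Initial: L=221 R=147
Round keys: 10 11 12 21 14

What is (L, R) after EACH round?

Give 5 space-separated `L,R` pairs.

Answer: 147,24 24,156 156,79 79,30 30,228

Derivation:
Round 1 (k=10): L=147 R=24
Round 2 (k=11): L=24 R=156
Round 3 (k=12): L=156 R=79
Round 4 (k=21): L=79 R=30
Round 5 (k=14): L=30 R=228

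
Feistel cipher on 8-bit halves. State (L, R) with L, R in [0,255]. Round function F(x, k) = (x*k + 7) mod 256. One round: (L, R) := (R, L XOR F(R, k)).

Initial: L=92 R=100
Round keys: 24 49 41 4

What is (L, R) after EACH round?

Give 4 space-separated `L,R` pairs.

Round 1 (k=24): L=100 R=59
Round 2 (k=49): L=59 R=54
Round 3 (k=41): L=54 R=150
Round 4 (k=4): L=150 R=105

Answer: 100,59 59,54 54,150 150,105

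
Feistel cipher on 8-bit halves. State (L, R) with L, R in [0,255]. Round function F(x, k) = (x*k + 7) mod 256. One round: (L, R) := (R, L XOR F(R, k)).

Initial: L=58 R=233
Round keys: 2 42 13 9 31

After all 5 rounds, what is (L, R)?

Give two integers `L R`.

Answer: 139 252

Derivation:
Round 1 (k=2): L=233 R=227
Round 2 (k=42): L=227 R=172
Round 3 (k=13): L=172 R=32
Round 4 (k=9): L=32 R=139
Round 5 (k=31): L=139 R=252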